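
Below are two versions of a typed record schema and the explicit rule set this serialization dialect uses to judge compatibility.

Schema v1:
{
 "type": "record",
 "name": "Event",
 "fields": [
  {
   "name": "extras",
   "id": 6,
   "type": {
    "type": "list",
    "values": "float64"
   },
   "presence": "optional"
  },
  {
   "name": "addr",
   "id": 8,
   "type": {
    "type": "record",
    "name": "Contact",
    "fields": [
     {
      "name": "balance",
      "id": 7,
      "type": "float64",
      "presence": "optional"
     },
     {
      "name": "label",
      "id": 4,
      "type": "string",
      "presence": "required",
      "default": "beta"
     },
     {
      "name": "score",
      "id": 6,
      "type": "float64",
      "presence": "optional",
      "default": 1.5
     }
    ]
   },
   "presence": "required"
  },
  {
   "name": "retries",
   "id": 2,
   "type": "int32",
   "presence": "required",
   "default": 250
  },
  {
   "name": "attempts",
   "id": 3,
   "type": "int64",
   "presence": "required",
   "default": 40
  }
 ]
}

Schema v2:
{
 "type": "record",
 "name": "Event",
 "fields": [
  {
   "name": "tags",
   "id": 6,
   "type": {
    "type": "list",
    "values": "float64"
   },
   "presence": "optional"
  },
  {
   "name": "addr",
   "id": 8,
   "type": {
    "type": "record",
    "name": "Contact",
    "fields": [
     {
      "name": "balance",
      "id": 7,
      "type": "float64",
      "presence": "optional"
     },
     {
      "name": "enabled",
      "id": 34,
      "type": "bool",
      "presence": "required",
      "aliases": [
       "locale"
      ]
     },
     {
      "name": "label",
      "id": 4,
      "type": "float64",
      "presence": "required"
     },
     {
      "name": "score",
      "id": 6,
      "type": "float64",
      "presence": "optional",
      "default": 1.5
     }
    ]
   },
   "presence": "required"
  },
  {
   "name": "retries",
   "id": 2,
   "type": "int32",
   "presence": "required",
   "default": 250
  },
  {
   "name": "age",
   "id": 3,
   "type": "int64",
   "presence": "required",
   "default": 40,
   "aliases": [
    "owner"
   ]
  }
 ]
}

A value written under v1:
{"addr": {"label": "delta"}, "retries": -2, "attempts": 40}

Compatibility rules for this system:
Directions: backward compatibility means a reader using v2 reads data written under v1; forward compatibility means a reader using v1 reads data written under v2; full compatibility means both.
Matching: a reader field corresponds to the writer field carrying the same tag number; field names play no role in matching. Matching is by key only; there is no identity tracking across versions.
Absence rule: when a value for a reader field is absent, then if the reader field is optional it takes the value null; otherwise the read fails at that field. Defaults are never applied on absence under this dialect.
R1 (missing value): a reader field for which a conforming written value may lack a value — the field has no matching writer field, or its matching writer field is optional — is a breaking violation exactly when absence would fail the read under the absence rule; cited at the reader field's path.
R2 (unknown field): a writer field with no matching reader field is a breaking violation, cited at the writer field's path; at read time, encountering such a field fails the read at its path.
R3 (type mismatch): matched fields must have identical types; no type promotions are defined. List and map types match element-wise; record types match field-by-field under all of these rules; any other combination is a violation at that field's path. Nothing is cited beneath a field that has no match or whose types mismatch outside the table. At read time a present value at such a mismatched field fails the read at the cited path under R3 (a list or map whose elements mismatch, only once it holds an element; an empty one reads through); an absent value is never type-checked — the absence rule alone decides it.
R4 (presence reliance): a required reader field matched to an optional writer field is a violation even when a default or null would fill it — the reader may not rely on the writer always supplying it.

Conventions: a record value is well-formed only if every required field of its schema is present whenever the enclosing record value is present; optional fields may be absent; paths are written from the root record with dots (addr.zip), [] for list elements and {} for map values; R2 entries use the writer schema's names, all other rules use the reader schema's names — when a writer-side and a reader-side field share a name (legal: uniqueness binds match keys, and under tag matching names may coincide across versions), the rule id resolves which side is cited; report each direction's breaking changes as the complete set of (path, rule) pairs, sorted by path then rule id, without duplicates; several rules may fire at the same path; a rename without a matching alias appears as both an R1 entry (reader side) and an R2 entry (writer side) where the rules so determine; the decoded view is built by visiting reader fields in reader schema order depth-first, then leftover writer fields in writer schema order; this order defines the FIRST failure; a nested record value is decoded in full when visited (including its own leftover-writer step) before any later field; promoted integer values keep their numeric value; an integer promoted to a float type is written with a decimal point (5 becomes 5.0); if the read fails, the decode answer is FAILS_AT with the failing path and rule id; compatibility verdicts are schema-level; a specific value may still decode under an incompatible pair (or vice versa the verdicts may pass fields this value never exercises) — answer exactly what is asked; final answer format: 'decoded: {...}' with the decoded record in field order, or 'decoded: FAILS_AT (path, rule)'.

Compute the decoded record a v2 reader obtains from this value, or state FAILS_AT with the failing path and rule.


the writer's type comes first in each Event pair
decoding the Event value with the v2 reader:
  tags := null (absent, optional -> null)
  addr.balance := null (absent, optional -> null)
  read fails at addr.enabled under R1 (no fill)
  => FAILS_AT (addr.enabled, R1)
the rest of the Event diff is inert for this question:
  renamed field attempts to age in record Event -> inert under this dialect — no rule fires on Event and the result does not move
  renamed field extras to tags in record Event -> inert under this dialect — no rule fires on Event and the result does not move
  field label in record Contact: type string changed to float64 (its default is dropped) -> shifts the Event verdicts, not this decode

decoded: FAILS_AT (addr.enabled, R1)


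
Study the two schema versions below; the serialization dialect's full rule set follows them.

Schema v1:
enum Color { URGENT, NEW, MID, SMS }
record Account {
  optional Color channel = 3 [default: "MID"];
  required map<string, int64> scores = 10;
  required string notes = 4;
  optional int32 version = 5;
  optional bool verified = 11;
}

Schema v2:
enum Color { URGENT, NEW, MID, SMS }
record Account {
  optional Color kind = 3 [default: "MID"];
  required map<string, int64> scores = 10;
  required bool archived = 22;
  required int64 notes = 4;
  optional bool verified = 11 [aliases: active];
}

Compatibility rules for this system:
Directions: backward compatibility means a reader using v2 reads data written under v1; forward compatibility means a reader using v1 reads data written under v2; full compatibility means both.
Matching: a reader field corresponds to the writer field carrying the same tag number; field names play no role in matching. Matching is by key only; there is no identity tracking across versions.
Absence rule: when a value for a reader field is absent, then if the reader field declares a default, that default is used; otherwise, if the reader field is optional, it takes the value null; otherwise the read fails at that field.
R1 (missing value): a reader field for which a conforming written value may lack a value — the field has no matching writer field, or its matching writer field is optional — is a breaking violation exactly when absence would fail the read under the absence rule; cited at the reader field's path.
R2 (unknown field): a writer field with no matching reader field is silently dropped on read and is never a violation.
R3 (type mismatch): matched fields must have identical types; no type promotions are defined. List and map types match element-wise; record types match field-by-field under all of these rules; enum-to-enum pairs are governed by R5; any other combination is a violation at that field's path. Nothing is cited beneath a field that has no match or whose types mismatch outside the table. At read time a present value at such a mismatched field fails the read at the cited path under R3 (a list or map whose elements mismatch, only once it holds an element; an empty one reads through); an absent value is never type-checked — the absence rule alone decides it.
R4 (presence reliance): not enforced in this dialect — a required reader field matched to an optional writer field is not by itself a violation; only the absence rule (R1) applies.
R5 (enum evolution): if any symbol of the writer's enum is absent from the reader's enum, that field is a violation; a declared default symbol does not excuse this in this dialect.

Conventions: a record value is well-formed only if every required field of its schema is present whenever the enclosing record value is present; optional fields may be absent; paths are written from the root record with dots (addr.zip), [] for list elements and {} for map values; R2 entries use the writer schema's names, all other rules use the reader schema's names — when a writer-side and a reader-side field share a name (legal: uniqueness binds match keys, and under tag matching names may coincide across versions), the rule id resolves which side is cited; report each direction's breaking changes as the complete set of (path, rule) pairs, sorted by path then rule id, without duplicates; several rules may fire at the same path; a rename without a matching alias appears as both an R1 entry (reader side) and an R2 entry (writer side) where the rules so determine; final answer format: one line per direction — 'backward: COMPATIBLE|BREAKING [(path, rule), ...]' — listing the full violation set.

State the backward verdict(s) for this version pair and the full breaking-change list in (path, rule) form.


backward: BREAKING [(archived, R1), (notes, R3)]

arrows below run writer -> reader for Account
backward pass over Account, reader schema v2, writer schema v1:
  kind: Color -> Color, writer optional; from channel
  scores: map<string, int64> -> map<string, int64>, writer required; from scores
  archived: no writer match
  notes: string -> int64, writer required; from notes
  verified: bool -> bool, writer optional; from verified
  writer field version has no reader counterpart
  breaking: (archived, R1)
  breaking: (notes, R3)
  => backward verdict for Account: BREAKING, 2 violation(s)
the other Account changes do not affect what is asked:
  renamed field channel to kind in record Account -> fires no rule on Account, leaving the asked answer as it is
  removed field version from record Account -> fires no rule on Account, leaving the asked answer as it is


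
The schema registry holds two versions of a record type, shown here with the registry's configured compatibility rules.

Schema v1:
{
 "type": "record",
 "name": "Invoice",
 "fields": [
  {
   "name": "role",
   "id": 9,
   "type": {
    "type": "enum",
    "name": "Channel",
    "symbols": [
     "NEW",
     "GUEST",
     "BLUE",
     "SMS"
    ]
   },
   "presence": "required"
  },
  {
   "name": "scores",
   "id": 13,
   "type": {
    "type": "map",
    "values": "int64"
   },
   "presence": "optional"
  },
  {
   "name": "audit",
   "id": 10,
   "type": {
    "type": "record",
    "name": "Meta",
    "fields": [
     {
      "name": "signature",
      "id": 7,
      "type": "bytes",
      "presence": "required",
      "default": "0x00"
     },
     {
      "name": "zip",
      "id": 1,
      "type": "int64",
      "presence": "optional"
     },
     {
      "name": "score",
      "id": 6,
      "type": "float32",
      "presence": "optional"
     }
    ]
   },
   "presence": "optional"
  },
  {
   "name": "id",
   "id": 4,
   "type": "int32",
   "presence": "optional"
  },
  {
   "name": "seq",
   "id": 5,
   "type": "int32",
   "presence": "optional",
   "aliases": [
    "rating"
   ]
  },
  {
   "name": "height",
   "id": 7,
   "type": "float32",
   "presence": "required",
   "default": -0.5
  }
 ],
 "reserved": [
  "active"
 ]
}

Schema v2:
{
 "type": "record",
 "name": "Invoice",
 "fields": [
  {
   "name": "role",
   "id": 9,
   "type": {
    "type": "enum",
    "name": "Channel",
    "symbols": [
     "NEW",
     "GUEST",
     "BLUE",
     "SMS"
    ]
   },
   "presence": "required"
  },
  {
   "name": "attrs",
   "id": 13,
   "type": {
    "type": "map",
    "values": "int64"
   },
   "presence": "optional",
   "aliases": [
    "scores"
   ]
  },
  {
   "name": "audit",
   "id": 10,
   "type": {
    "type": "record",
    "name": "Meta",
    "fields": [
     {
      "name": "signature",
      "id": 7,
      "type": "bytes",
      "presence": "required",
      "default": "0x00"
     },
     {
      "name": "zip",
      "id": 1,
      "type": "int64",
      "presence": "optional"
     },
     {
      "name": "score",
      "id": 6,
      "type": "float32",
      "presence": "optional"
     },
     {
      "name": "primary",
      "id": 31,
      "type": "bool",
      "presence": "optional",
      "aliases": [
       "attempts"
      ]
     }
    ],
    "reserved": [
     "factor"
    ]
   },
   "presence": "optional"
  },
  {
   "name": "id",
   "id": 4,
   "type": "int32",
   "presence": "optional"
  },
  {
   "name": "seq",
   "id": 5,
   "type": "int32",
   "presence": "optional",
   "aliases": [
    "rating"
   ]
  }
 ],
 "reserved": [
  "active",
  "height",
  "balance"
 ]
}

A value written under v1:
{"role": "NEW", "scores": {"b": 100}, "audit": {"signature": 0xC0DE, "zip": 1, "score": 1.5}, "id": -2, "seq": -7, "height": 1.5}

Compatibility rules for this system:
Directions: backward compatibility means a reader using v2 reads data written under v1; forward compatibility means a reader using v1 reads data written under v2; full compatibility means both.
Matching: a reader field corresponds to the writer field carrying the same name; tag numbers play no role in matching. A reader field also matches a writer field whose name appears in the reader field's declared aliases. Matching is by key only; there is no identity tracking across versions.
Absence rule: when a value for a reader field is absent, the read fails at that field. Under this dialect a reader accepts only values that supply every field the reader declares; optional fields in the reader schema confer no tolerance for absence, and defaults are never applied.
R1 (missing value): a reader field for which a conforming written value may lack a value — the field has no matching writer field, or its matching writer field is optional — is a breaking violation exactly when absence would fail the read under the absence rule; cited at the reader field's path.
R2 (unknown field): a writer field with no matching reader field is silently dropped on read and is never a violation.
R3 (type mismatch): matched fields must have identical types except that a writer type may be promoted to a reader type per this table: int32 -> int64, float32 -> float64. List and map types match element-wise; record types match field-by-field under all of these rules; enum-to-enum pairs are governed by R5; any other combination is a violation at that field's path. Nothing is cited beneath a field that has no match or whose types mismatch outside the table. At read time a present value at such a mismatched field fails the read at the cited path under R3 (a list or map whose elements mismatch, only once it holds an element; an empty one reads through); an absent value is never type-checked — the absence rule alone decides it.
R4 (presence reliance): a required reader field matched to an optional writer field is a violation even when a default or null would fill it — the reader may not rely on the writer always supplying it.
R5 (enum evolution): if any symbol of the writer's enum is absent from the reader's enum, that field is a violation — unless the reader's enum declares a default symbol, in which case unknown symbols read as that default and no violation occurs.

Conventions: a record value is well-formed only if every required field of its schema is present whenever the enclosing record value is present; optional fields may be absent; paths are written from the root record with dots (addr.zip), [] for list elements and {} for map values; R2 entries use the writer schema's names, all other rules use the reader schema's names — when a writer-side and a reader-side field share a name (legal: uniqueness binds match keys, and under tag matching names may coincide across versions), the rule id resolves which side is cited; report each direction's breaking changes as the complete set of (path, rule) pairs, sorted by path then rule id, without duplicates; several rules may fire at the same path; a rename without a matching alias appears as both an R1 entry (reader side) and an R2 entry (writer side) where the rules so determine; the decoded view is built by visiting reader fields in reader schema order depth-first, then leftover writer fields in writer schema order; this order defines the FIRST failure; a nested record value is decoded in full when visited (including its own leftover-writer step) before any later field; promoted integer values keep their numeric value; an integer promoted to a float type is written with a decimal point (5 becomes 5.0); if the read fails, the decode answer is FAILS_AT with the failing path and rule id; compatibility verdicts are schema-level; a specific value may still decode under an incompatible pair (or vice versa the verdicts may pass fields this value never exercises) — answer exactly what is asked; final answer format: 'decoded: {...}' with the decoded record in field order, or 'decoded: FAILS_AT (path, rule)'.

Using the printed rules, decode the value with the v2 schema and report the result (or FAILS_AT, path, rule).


decoded: FAILS_AT (audit.primary, R1)

arrows below run writer -> reader for Invoice
decoding the Invoice value with the v2 reader:
  role := "NEW"
  attrs := {"b": 100} (from writer scores)
  audit.signature := 0xC0DE
  audit.zip := 1
  audit.score := 1.5
  read fails at audit.primary under R1 (no fill)
  => FAILS_AT (audit.primary, R1)
diffs on Invoice not affecting the asked answer:
  removed field height from record Invoice (its key "height" joins the reserved list) -> changes Invoice's schema-level verdicts only — the decode of this value is the same
  renamed field scores to attrs in record Invoice (alias scores declared on the renamed field) -> changes Invoice's schema-level verdicts only — the decode of this value is the same


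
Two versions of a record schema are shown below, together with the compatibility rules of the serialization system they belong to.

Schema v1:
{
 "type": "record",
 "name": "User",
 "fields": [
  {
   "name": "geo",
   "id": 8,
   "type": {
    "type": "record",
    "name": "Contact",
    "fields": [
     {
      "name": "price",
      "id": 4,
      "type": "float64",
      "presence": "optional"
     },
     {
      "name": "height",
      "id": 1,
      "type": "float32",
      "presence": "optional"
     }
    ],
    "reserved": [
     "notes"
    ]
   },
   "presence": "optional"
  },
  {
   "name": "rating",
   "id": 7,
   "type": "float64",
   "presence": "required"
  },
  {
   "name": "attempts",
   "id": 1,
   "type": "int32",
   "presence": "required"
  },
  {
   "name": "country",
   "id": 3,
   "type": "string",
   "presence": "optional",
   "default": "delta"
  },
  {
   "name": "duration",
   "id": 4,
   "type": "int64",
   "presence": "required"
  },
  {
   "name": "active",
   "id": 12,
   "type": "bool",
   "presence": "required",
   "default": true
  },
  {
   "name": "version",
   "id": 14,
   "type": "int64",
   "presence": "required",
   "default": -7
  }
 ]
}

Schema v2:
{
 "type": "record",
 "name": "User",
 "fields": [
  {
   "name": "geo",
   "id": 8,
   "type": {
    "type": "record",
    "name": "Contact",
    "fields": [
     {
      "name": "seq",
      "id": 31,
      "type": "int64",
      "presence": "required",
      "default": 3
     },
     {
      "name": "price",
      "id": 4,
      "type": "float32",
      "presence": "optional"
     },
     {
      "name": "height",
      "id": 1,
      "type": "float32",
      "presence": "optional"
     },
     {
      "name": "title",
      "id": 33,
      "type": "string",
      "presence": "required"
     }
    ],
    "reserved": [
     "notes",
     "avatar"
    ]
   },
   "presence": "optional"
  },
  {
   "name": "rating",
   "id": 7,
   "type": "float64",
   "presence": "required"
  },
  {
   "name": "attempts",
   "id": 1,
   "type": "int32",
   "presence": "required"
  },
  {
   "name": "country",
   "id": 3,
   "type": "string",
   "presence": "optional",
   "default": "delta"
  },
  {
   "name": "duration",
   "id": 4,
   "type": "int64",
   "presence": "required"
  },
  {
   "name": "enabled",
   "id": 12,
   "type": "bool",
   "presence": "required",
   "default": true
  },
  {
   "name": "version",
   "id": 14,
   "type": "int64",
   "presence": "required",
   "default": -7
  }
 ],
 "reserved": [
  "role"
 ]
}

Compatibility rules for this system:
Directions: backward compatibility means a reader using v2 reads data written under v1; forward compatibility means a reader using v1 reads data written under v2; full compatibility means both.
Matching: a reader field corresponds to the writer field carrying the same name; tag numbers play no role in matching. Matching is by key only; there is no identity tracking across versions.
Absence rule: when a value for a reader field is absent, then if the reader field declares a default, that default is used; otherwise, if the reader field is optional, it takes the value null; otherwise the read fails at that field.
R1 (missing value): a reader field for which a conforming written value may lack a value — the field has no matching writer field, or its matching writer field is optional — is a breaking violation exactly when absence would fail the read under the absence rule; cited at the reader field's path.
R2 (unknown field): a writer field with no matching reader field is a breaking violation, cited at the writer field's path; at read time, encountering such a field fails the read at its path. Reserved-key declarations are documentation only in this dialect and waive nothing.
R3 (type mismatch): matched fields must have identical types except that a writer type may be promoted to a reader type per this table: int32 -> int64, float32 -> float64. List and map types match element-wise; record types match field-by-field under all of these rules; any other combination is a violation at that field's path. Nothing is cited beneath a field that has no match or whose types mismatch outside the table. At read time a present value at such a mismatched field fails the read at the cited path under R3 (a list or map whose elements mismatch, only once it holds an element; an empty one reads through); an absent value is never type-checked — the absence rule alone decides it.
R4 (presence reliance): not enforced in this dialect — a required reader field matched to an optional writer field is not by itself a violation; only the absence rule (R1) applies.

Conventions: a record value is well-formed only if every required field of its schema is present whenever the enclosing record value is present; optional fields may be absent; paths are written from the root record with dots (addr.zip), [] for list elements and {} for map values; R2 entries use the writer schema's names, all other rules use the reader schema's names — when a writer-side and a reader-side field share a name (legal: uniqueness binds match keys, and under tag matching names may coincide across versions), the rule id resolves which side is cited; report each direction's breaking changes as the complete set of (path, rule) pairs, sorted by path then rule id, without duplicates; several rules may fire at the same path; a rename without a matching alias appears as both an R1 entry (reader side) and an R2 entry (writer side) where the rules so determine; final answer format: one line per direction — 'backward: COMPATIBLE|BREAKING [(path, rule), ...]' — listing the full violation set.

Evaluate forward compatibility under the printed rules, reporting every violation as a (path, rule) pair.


arrows below run writer -> reader for User
forward on User — v1 reading data written by v2:
  writer optional, Contact -> Contact: reader geo maps from writer geo
  writer required, float64 -> float64: reader rating maps from writer rating
  writer required, int32 -> int32: reader attempts maps from writer attempts
  writer optional, string -> string: reader country maps from writer country
  writer required, int64 -> int64: reader duration maps from writer duration
  active: no writer-side match
  writer required, int64 -> int64: reader version maps from writer version
  enabled (writer side), unknown to reader
  writer optional, float32 -> float64: reader geo.price maps from writer geo.price
  writer optional, float32 -> float32: reader geo.height maps from writer geo.height
  geo.seq (writer side), unknown to reader
  geo.title (writer side), unknown to reader
  breaking: (enabled, R2)
  breaking: (geo.seq, R2)
  breaking: (geo.title, R2)
  forward on User therefore BREAKING (3)
the rest of the User diff is inert for this question:
  field price in record Contact: type float64 changed to float32 -> its effect on User is confined to the backward direction, not asked

forward: BREAKING [(enabled, R2), (geo.seq, R2), (geo.title, R2)]


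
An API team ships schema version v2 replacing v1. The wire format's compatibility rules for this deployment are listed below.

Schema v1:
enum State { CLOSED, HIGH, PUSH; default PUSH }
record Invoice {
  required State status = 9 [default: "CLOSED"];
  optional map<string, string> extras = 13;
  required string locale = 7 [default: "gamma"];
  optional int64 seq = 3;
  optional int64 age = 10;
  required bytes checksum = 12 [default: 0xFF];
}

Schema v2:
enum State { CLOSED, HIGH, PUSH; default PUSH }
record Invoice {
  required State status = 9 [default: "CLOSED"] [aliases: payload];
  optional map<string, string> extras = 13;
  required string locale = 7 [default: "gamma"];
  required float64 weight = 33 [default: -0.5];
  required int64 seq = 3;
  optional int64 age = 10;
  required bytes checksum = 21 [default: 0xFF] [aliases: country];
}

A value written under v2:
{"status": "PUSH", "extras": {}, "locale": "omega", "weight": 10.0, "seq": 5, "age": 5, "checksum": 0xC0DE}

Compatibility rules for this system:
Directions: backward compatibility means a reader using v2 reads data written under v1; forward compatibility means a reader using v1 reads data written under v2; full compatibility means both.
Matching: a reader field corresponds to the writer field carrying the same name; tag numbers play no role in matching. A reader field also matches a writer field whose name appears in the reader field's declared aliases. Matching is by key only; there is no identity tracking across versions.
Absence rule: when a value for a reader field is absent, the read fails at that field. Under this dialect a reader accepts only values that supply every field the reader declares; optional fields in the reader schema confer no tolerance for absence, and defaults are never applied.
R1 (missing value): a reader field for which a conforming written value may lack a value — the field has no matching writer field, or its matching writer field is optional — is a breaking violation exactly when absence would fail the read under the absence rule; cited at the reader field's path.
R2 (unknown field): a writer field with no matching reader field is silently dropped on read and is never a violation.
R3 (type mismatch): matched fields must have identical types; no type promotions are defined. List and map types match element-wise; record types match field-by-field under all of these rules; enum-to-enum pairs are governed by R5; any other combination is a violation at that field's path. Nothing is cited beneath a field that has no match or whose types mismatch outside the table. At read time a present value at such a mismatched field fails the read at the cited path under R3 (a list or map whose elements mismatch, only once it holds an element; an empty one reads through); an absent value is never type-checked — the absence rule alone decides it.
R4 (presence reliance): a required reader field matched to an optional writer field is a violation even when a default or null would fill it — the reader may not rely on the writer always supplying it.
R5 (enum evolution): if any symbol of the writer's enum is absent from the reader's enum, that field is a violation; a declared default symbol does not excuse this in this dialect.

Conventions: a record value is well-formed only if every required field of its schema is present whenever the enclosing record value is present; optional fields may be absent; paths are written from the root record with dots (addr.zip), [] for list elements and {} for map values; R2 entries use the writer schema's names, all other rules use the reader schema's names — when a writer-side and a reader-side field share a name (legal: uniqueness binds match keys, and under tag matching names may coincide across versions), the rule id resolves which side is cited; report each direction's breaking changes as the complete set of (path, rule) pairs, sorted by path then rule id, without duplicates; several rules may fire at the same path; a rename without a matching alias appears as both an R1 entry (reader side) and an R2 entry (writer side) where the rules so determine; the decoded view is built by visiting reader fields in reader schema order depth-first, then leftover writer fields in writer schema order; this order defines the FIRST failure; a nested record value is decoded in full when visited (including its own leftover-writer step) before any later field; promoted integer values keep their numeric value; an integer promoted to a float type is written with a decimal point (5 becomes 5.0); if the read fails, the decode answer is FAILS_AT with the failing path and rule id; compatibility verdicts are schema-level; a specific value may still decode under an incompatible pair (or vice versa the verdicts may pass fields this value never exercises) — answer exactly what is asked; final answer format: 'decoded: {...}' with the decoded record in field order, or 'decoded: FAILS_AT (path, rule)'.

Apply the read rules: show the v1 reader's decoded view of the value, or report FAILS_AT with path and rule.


decoded: {"status": "PUSH", "extras": {}, "locale": "omega", "seq": 5, "age": 5, "checksum": 0xC0DE}

arrows below run writer -> reader for Invoice
decoding the Invoice value with the v1 reader:
  status := "PUSH"
  extras := {}
  locale := "omega"
  seq := 5
  age := 5
  checksum := 0xC0DE
  writer weight: no reader field; dropped
  => decoded: {"status": "PUSH", "extras": {}, "locale": "omega", "seq": 5, "age": 5, "checksum": 0xC0DE}
checking off the Invoice differences that do not matter here:
  added field weight to record Invoice: required float64, tag 33, default -0.5 (in v2 it sits immediately before seq) -> schema-level compatibility only; this Invoice value's decode is unchanged
  field checksum in record Invoice: tag 12 changed to 21 -> fires no rule on Invoice under this dialect and leaves the result unchanged
  field seq in record Invoice: optional changed to required -> schema-level compatibility only; this Invoice value's decode is unchanged


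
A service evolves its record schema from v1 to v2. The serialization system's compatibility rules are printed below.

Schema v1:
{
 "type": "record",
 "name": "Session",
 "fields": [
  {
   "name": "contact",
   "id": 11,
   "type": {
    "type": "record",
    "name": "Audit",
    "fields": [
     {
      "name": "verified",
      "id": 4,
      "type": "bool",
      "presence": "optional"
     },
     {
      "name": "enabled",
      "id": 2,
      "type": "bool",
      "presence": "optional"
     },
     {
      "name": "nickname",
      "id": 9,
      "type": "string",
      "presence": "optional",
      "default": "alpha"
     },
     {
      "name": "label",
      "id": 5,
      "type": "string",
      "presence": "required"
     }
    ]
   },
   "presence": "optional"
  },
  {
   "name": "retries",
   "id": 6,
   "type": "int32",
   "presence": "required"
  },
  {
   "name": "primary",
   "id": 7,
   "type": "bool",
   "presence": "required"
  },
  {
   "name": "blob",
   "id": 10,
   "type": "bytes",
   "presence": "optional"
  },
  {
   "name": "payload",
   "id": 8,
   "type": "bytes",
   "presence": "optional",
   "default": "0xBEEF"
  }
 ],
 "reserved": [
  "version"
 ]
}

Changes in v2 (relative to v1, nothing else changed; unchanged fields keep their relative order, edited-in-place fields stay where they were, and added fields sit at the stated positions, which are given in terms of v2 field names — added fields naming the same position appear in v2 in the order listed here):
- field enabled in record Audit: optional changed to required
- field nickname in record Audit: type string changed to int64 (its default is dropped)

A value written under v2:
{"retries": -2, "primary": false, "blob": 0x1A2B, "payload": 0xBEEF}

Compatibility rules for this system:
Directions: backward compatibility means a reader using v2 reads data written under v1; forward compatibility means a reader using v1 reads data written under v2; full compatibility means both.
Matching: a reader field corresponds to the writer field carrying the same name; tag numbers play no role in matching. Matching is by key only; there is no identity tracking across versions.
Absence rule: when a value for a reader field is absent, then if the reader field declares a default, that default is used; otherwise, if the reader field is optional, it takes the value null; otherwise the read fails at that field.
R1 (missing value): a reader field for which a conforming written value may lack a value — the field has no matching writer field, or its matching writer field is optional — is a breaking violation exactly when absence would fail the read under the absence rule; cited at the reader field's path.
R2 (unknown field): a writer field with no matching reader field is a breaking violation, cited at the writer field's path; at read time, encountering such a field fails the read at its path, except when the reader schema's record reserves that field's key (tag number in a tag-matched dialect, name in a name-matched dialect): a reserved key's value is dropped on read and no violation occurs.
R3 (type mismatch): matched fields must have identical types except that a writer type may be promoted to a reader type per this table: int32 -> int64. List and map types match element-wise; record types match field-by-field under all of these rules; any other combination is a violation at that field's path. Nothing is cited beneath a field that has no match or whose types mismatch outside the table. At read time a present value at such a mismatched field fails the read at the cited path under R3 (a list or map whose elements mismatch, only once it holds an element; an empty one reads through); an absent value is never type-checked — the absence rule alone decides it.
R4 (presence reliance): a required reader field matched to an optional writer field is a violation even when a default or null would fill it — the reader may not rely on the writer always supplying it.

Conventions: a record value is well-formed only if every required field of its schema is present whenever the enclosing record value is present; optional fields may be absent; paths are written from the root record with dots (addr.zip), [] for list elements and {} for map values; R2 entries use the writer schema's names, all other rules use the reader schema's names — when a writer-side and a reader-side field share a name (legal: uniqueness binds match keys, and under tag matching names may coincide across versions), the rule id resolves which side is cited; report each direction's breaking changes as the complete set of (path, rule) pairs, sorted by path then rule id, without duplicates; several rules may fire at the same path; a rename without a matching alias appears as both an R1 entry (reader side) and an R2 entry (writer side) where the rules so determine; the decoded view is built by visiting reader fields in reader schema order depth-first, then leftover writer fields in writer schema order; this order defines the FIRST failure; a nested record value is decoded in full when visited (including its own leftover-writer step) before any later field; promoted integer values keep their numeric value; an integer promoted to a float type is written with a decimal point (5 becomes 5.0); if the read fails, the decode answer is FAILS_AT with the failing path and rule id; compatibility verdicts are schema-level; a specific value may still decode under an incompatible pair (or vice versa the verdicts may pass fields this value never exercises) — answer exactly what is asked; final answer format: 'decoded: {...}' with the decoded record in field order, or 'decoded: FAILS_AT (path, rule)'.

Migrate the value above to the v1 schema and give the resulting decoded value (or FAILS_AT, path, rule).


decoded: {"contact": null, "retries": -2, "primary": false, "blob": 0x1A2B, "payload": 0xBEEF}

in Session below, arrows point writer -> reader
decode (reader v1):
  contact := null (missing; optional => null)
  retries := -2
  primary := false
  blob := 0x1A2B
  payload := 0xBEEF
  => decoded: {"contact": null, "retries": -2, "primary": false, "blob": 0x1A2B, "payload": 0xBEEF}
remaining Session differences; none change what is asked:
  field enabled in record Audit: optional changed to required -> matters for Session compatibility verdicts, not for this value's decode
  field nickname in record Audit: type string changed to int64 (its default is dropped) -> matters for Session compatibility verdicts, not for this value's decode


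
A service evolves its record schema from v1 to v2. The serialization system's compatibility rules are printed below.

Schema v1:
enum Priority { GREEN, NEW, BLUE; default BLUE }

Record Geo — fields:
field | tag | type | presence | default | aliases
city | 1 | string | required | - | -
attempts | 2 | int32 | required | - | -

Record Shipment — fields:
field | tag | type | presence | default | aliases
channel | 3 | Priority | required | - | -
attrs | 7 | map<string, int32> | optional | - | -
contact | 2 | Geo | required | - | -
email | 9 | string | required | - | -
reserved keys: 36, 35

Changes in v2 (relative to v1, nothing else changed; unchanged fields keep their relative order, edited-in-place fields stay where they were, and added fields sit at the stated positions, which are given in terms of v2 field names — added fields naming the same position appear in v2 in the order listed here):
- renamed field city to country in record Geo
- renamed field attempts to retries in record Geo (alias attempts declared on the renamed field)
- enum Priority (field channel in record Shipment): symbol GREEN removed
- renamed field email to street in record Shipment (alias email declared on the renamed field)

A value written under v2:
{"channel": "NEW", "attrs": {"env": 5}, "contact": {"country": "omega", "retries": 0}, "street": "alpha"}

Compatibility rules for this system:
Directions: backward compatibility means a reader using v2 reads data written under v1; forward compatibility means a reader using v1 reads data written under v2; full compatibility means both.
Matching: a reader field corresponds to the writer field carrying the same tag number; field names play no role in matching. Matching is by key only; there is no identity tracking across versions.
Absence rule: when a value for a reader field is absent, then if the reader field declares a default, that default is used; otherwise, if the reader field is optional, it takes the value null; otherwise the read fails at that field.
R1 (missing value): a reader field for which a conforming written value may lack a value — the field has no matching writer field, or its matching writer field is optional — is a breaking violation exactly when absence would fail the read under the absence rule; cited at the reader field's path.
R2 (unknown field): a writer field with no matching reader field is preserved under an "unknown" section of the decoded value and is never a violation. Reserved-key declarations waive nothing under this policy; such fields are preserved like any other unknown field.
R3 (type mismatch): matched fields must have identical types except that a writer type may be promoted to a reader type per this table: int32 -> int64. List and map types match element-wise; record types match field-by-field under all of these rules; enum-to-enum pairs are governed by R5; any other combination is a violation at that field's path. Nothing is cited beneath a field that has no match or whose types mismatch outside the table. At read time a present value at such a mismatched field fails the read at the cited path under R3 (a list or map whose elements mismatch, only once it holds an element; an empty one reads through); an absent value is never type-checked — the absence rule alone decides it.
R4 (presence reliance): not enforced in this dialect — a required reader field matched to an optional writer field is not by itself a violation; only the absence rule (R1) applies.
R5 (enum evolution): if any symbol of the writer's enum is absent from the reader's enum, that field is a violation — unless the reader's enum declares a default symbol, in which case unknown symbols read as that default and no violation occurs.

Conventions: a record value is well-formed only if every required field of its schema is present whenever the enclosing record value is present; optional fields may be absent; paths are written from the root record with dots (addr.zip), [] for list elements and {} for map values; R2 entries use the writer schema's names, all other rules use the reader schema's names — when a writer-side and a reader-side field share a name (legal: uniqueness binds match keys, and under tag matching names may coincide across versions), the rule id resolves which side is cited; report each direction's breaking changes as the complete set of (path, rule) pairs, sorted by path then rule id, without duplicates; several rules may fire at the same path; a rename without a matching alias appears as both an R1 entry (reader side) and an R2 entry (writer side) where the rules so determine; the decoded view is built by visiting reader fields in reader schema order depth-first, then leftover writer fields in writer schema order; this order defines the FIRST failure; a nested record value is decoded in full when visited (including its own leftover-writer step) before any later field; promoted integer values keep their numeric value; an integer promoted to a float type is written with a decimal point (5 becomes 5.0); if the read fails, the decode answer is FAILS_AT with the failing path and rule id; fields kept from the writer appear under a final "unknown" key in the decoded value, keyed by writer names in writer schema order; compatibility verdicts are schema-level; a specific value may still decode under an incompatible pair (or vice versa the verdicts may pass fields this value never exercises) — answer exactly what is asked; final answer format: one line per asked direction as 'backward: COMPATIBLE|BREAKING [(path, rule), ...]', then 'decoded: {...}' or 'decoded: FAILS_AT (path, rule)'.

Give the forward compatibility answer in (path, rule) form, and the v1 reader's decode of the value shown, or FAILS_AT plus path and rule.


forward: COMPATIBLE []; decoded: {"channel": "NEW", "attrs": {"env": 5}, "contact": {"city": "omega", "attempts": 0}, "email": "alpha"}

arrows below run writer -> reader for Shipment
forward for Shipment (reader v1, writer v2):
  writer required, Priority -> Priority: reader channel maps from writer channel
  writer optional, map<string, int32> -> map<string, int32>: reader attrs maps from writer attrs
  writer required, Geo -> Geo: reader contact maps from writer contact
  writer required, string -> string: reader email maps from writer street
  writer required, string -> string: reader contact.city maps from writer contact.country
  writer required, int32 -> int32: reader contact.attempts maps from writer contact.retries
  nothing fires on Shipment: forward is COMPATIBLE
decode (reader v1):
  channel := "NEW"
  attrs := {"env": 5}
  contact.city := "omega" (from writer country)
  contact.attempts := 0 (from writer retries)
  email := "alpha" (from writer street)
  => decoded: {"channel": "NEW", "attrs": {"env": 5}, "contact": {"city": "omega", "attempts": 0}, "email": "alpha"}
remaining Shipment differences; none change what is asked:
  renamed field city to country in record Geo -> inert for the asked Shipment verdict: nothing fires
  renamed field attempts to retries in record Geo (alias attempts declared on the renamed field) -> inert for the asked Shipment verdict: nothing fires
  enum Priority (field channel in record Shipment): symbol GREEN removed -> inert for the asked Shipment verdict: nothing fires
  renamed field email to street in record Shipment (alias email declared on the renamed field) -> inert for the asked Shipment verdict: nothing fires
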